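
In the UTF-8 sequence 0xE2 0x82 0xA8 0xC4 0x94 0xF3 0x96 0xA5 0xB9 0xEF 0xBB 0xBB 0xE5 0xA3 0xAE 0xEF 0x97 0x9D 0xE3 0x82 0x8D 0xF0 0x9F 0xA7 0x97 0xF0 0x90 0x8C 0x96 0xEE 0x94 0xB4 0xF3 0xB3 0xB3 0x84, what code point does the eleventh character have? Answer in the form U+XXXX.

U+F3CC4

Offset 0: leading byte 0xE2 = 11100010 → 3-byte char #1 = E2 82 A8.
Offset 3: leading byte 0xC4 = 11000100 → 2-byte char #2 = C4 94.
Offset 5: leading byte 0xF3 = 11110011 → 4-byte char #3 = F3 96 A5 B9.
Offset 9: leading byte 0xEF = 11101111 → 3-byte char #4 = EF BB BB.
Offset 12: leading byte 0xE5 = 11100101 → 3-byte char #5 = E5 A3 AE.
Offset 15: leading byte 0xEF = 11101111 → 3-byte char #6 = EF 97 9D.
Offset 18: leading byte 0xE3 = 11100011 → 3-byte char #7 = E3 82 8D.
Offset 21: leading byte 0xF0 = 11110000 → 4-byte char #8 = F0 9F A7 97.
Offset 25: leading byte 0xF0 = 11110000 → 4-byte char #9 = F0 90 8C 96.
Offset 29: leading byte 0xEE = 11101110 → 3-byte char #10 = EE 94 B4.
Offset 32: leading byte 0xF3 = 11110011 → 4-byte char #11 = F3 B3 B3 84.
Leading byte 0xF3 = 11110011 matches 11110xxx → 4-byte sequence.
Byte 1: 0xF3 = 11110011, payload 011 (3 bits).
Byte 2: 0xB3 = 10110011 (10xxxxxx ✓), payload 110011.
Byte 3: 0xB3 = 10110011 (10xxxxxx ✓), payload 110011.
Byte 4: 0x84 = 10000100 (10xxxxxx ✓), payload 000100.
Concatenate: 011110011110011000100 = 0xF3CC4 (21 bits → U+F3CC4).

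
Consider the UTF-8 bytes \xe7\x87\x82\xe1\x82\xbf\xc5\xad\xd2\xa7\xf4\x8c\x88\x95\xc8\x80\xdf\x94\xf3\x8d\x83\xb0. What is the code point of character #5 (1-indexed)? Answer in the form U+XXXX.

Offset 0: leading byte 0xE7 = 11100111 → 3-byte char #1 = E7 87 82.
Offset 3: leading byte 0xE1 = 11100001 → 3-byte char #2 = E1 82 BF.
Offset 6: leading byte 0xC5 = 11000101 → 2-byte char #3 = C5 AD.
Offset 8: leading byte 0xD2 = 11010010 → 2-byte char #4 = D2 A7.
Offset 10: leading byte 0xF4 = 11110100 → 4-byte char #5 = F4 8C 88 95.
Leading byte 0xF4 = 11110100 matches 11110xxx → 4-byte sequence.
Byte 1: 0xF4 = 11110100, payload 100 (3 bits).
Byte 2: 0x8C = 10001100 (10xxxxxx ✓), payload 001100.
Byte 3: 0x88 = 10001000 (10xxxxxx ✓), payload 001000.
Byte 4: 0x95 = 10010101 (10xxxxxx ✓), payload 010101.
Concatenate: 100001100001000010101 = 0x10C215 (21 bits → U+10C215).

U+10C215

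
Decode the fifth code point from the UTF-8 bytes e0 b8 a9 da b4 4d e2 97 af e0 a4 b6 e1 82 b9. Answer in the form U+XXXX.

Offset 0: leading byte 0xE0 = 11100000 → 3-byte char #1 = E0 B8 A9.
Offset 3: leading byte 0xDA = 11011010 → 2-byte char #2 = DA B4.
Offset 5: leading byte 0x4D = 01001101 → 1-byte char #3 = 4D.
Offset 6: leading byte 0xE2 = 11100010 → 3-byte char #4 = E2 97 AF.
Offset 9: leading byte 0xE0 = 11100000 → 3-byte char #5 = E0 A4 B6.
Leading byte 0xE0 = 11100000 matches 1110xxxx → 3-byte sequence.
Byte 1: 0xE0 = 11100000, payload 0000 (4 bits).
Byte 2: 0xA4 = 10100100 (10xxxxxx ✓), payload 100100.
Byte 3: 0xB6 = 10110110 (10xxxxxx ✓), payload 110110.
Concatenate: 0000100100110110 = 0x936 (16 bits → U+0936).

U+0936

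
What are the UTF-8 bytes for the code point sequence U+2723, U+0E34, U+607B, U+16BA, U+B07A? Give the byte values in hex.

E2 9C A3 E0 B8 B4 E6 81 BB E1 9A BA EB 81 BA

U+2723: 3-byte form → E2 9C A3.
U+0E34: 3-byte form → E0 B8 B4.
U+607B: 3-byte form → E6 81 BB.
U+16BA: 3-byte form → E1 9A BA.
U+B07A: 3-byte form → EB 81 BA.
Concatenated (15 bytes): E2 9C A3 E0 B8 B4 E6 81 BB E1 9A BA EB 81 BA.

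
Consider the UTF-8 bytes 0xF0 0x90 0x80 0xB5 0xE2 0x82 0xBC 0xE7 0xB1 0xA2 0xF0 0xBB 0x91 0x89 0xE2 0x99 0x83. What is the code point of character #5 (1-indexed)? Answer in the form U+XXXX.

Offset 0: leading byte 0xF0 = 11110000 → 4-byte char #1 = F0 90 80 B5.
Offset 4: leading byte 0xE2 = 11100010 → 3-byte char #2 = E2 82 BC.
Offset 7: leading byte 0xE7 = 11100111 → 3-byte char #3 = E7 B1 A2.
Offset 10: leading byte 0xF0 = 11110000 → 4-byte char #4 = F0 BB 91 89.
Offset 14: leading byte 0xE2 = 11100010 → 3-byte char #5 = E2 99 83.
Leading byte 0xE2 = 11100010 matches 1110xxxx → 3-byte sequence.
Byte 1: 0xE2 = 11100010, payload 0010 (4 bits).
Byte 2: 0x99 = 10011001 (10xxxxxx ✓), payload 011001.
Byte 3: 0x83 = 10000011 (10xxxxxx ✓), payload 000011.
Concatenate: 0010011001000011 = 0x2643 (16 bits → U+2643).

U+2643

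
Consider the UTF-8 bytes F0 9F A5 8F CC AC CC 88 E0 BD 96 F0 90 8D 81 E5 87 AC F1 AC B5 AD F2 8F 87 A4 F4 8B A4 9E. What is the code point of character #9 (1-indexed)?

Offset 0: leading byte 0xF0 = 11110000 → 4-byte char #1 = F0 9F A5 8F.
Offset 4: leading byte 0xCC = 11001100 → 2-byte char #2 = CC AC.
Offset 6: leading byte 0xCC = 11001100 → 2-byte char #3 = CC 88.
Offset 8: leading byte 0xE0 = 11100000 → 3-byte char #4 = E0 BD 96.
Offset 11: leading byte 0xF0 = 11110000 → 4-byte char #5 = F0 90 8D 81.
Offset 15: leading byte 0xE5 = 11100101 → 3-byte char #6 = E5 87 AC.
Offset 18: leading byte 0xF1 = 11110001 → 4-byte char #7 = F1 AC B5 AD.
Offset 22: leading byte 0xF2 = 11110010 → 4-byte char #8 = F2 8F 87 A4.
Offset 26: leading byte 0xF4 = 11110100 → 4-byte char #9 = F4 8B A4 9E.
Leading byte 0xF4 = 11110100 matches 11110xxx → 4-byte sequence.
Byte 1: 0xF4 = 11110100, payload 100 (3 bits).
Byte 2: 0x8B = 10001011 (10xxxxxx ✓), payload 001011.
Byte 3: 0xA4 = 10100100 (10xxxxxx ✓), payload 100100.
Byte 4: 0x9E = 10011110 (10xxxxxx ✓), payload 011110.
Concatenate: 100001011100100011110 = 0x10B91E (21 bits → U+10B91E).

U+10B91E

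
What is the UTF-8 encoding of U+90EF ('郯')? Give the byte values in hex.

E9 83 AF

U+90EF = 0x90EF = 37103 decimal. In range U+0800–U+FFFF → 3-byte form: 1110xxxx 10xxxxxx 10xxxxxx.
Binary (16 bits): 1001000011101111.
Split 4+6+6: 1001 | 000011 | 101111.
Byte 1: 11101001 = 0xE9.
Byte 2: 10000011 = 0x83.
Byte 3: 10101111 = 0xAF.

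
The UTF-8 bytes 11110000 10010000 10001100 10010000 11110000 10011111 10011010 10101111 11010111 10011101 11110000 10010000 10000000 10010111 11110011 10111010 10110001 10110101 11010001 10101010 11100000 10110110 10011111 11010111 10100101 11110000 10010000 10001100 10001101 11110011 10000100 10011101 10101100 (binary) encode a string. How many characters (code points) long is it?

Byte at offset 0: 0xF0 = 11110000 → 4-byte char (#1). Advance 4.
Byte at offset 4: 0xF0 = 11110000 → 4-byte char (#2). Advance 4.
Byte at offset 8: 0xD7 = 11010111 → 2-byte char (#3). Advance 2.
Byte at offset 10: 0xF0 = 11110000 → 4-byte char (#4). Advance 4.
Byte at offset 14: 0xF3 = 11110011 → 4-byte char (#5). Advance 4.
Byte at offset 18: 0xD1 = 11010001 → 2-byte char (#6). Advance 2.
Byte at offset 20: 0xE0 = 11100000 → 3-byte char (#7). Advance 3.
Byte at offset 23: 0xD7 = 11010111 → 2-byte char (#8). Advance 2.
Byte at offset 25: 0xF0 = 11110000 → 4-byte char (#9). Advance 4.
Byte at offset 29: 0xF3 = 11110011 → 4-byte char (#10). Advance 4.
Reached end at offset 33 after 10 code points.

10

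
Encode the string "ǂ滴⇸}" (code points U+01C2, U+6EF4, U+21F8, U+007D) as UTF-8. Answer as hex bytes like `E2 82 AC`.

C7 82 E6 BB B4 E2 87 B8 7D

U+01C2: 2-byte form → C7 82.
U+6EF4: 3-byte form → E6 BB B4.
U+21F8: 3-byte form → E2 87 B8.
U+007D: 1-byte form → 7D.
Concatenated (9 bytes): C7 82 E6 BB B4 E2 87 B8 7D.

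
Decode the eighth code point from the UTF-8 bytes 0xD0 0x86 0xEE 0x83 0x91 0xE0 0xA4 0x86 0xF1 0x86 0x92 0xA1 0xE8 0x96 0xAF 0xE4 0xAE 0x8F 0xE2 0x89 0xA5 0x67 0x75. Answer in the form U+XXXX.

Offset 0: leading byte 0xD0 = 11010000 → 2-byte char #1 = D0 86.
Offset 2: leading byte 0xEE = 11101110 → 3-byte char #2 = EE 83 91.
Offset 5: leading byte 0xE0 = 11100000 → 3-byte char #3 = E0 A4 86.
Offset 8: leading byte 0xF1 = 11110001 → 4-byte char #4 = F1 86 92 A1.
Offset 12: leading byte 0xE8 = 11101000 → 3-byte char #5 = E8 96 AF.
Offset 15: leading byte 0xE4 = 11100100 → 3-byte char #6 = E4 AE 8F.
Offset 18: leading byte 0xE2 = 11100010 → 3-byte char #7 = E2 89 A5.
Offset 21: leading byte 0x67 = 01100111 → 1-byte char #8 = 67.
Leading byte 0x67 = 01100111 matches 0xxxxxxx → 1-byte sequence.
Byte 1: 0x67 = 01100111, payload 1100111 (7 bits).
Concatenate: 1100111 = 0x67 (7 bits → U+0067).

U+0067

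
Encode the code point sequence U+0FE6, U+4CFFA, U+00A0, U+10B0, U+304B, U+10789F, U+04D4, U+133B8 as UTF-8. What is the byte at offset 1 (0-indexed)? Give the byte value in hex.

U+0FE6 → 3-byte form E0 BF A6 at offsets 0–2.
Offset 1 falls in char 1's range; it's byte 2 of E0 BF A6 = 0xBF.

0xBF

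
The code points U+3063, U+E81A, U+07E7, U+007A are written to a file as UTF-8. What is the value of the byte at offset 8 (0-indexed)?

0x7A

U+3063 → 3-byte form E3 81 A3 at offsets 0–2.
U+E81A → 3-byte form EE A0 9A at offsets 3–5.
U+07E7 → 2-byte form DF A7 at offsets 6–7.
U+007A → 1-byte form 7A at offsets 8–8.
Offset 8 falls in char 4's range; it's byte 1 of 7A = 0x7A.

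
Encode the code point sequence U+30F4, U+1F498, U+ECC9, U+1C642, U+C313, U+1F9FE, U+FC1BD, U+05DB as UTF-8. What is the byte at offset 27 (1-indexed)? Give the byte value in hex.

1-indexed offset 27 is 0-indexed offset 26.
U+30F4 → 3-byte form E3 83 B4 at offsets 0–2.
U+1F498 → 4-byte form F0 9F 92 98 at offsets 3–6.
U+ECC9 → 3-byte form EE B3 89 at offsets 7–9.
U+1C642 → 4-byte form F0 9C 99 82 at offsets 10–13.
U+C313 → 3-byte form EC 8C 93 at offsets 14–16.
U+1F9FE → 4-byte form F0 9F A7 BE at offsets 17–20.
U+FC1BD → 4-byte form F3 BC 86 BD at offsets 21–24.
U+05DB → 2-byte form D7 9B at offsets 25–26.
Offset 26 falls in char 8's range; it's byte 2 of D7 9B = 0x9B.

0x9B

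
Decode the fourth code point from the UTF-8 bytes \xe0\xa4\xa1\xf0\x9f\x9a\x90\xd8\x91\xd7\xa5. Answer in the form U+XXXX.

Offset 0: leading byte 0xE0 = 11100000 → 3-byte char #1 = E0 A4 A1.
Offset 3: leading byte 0xF0 = 11110000 → 4-byte char #2 = F0 9F 9A 90.
Offset 7: leading byte 0xD8 = 11011000 → 2-byte char #3 = D8 91.
Offset 9: leading byte 0xD7 = 11010111 → 2-byte char #4 = D7 A5.
Leading byte 0xD7 = 11010111 matches 110xxxxx → 2-byte sequence.
Byte 1: 0xD7 = 11010111, payload 10111 (5 bits).
Byte 2: 0xA5 = 10100101 (10xxxxxx ✓), payload 100101.
Concatenate: 10111100101 = 0x5E5 (11 bits → U+05E5).

U+05E5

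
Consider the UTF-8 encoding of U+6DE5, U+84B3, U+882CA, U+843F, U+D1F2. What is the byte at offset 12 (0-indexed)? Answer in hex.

U+6DE5 → 3-byte form E6 B7 A5 at offsets 0–2.
U+84B3 → 3-byte form E8 92 B3 at offsets 3–5.
U+882CA → 4-byte form F2 88 8B 8A at offsets 6–9.
U+843F → 3-byte form E8 90 BF at offsets 10–12.
Offset 12 falls in char 4's range; it's byte 3 of E8 90 BF = 0xBF.

0xBF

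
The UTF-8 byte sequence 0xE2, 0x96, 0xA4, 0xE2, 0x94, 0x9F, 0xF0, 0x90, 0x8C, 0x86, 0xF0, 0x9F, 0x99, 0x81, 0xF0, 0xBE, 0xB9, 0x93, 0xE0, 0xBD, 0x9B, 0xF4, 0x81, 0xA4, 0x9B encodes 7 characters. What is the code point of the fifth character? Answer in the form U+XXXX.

Offset 0: leading byte 0xE2 = 11100010 → 3-byte char #1 = E2 96 A4.
Offset 3: leading byte 0xE2 = 11100010 → 3-byte char #2 = E2 94 9F.
Offset 6: leading byte 0xF0 = 11110000 → 4-byte char #3 = F0 90 8C 86.
Offset 10: leading byte 0xF0 = 11110000 → 4-byte char #4 = F0 9F 99 81.
Offset 14: leading byte 0xF0 = 11110000 → 4-byte char #5 = F0 BE B9 93.
Leading byte 0xF0 = 11110000 matches 11110xxx → 4-byte sequence.
Byte 1: 0xF0 = 11110000, payload 000 (3 bits).
Byte 2: 0xBE = 10111110 (10xxxxxx ✓), payload 111110.
Byte 3: 0xB9 = 10111001 (10xxxxxx ✓), payload 111001.
Byte 4: 0x93 = 10010011 (10xxxxxx ✓), payload 010011.
Concatenate: 000111110111001010011 = 0x3EE53 (21 bits → U+3EE53).

U+3EE53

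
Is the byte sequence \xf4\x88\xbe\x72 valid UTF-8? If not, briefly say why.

Leading byte 0xF4 = 11110100 → 4-byte form.
Byte 4 is 0x72 = 01110010, which is not 10xxxxxx — expected a continuation byte.

invalid (non-continuation byte where continuation expected)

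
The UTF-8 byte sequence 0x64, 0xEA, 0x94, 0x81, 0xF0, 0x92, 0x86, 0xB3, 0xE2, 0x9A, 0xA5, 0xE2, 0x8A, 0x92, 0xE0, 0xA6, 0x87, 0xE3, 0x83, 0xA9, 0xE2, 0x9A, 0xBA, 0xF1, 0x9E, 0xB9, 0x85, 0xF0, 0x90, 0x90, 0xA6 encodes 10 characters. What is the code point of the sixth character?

Offset 0: leading byte 0x64 = 01100100 → 1-byte char #1 = 64.
Offset 1: leading byte 0xEA = 11101010 → 3-byte char #2 = EA 94 81.
Offset 4: leading byte 0xF0 = 11110000 → 4-byte char #3 = F0 92 86 B3.
Offset 8: leading byte 0xE2 = 11100010 → 3-byte char #4 = E2 9A A5.
Offset 11: leading byte 0xE2 = 11100010 → 3-byte char #5 = E2 8A 92.
Offset 14: leading byte 0xE0 = 11100000 → 3-byte char #6 = E0 A6 87.
Leading byte 0xE0 = 11100000 matches 1110xxxx → 3-byte sequence.
Byte 1: 0xE0 = 11100000, payload 0000 (4 bits).
Byte 2: 0xA6 = 10100110 (10xxxxxx ✓), payload 100110.
Byte 3: 0x87 = 10000111 (10xxxxxx ✓), payload 000111.
Concatenate: 0000100110000111 = 0x987 (16 bits → U+0987).

U+0987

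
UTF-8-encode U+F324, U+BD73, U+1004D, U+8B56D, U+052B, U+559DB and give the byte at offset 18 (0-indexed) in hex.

0xA7

U+F324 → 3-byte form EF 8C A4 at offsets 0–2.
U+BD73 → 3-byte form EB B5 B3 at offsets 3–5.
U+1004D → 4-byte form F0 90 81 8D at offsets 6–9.
U+8B56D → 4-byte form F2 8B 95 AD at offsets 10–13.
U+052B → 2-byte form D4 AB at offsets 14–15.
U+559DB → 4-byte form F1 95 A7 9B at offsets 16–19.
Offset 18 falls in char 6's range; it's byte 3 of F1 95 A7 9B = 0xA7.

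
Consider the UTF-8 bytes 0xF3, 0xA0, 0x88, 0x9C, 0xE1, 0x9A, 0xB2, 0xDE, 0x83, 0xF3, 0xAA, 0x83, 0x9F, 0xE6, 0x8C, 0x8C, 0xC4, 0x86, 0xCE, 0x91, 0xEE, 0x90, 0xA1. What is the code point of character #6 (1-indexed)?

Offset 0: leading byte 0xF3 = 11110011 → 4-byte char #1 = F3 A0 88 9C.
Offset 4: leading byte 0xE1 = 11100001 → 3-byte char #2 = E1 9A B2.
Offset 7: leading byte 0xDE = 11011110 → 2-byte char #3 = DE 83.
Offset 9: leading byte 0xF3 = 11110011 → 4-byte char #4 = F3 AA 83 9F.
Offset 13: leading byte 0xE6 = 11100110 → 3-byte char #5 = E6 8C 8C.
Offset 16: leading byte 0xC4 = 11000100 → 2-byte char #6 = C4 86.
Leading byte 0xC4 = 11000100 matches 110xxxxx → 2-byte sequence.
Byte 1: 0xC4 = 11000100, payload 00100 (5 bits).
Byte 2: 0x86 = 10000110 (10xxxxxx ✓), payload 000110.
Concatenate: 00100000110 = 0x106 (11 bits → U+0106).

U+0106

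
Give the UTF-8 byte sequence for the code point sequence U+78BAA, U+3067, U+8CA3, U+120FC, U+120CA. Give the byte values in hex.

U+78BAA: 4-byte form → F1 B8 AE AA.
U+3067: 3-byte form → E3 81 A7.
U+8CA3: 3-byte form → E8 B2 A3.
U+120FC: 4-byte form → F0 92 83 BC.
U+120CA: 4-byte form → F0 92 83 8A.
Concatenated (18 bytes): F1 B8 AE AA E3 81 A7 E8 B2 A3 F0 92 83 BC F0 92 83 8A.

F1 B8 AE AA E3 81 A7 E8 B2 A3 F0 92 83 BC F0 92 83 8A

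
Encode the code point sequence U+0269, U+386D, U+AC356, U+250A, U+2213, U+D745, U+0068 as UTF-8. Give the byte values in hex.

C9 A9 E3 A1 AD F2 AC 8D 96 E2 94 8A E2 88 93 ED 9D 85 68

U+0269: 2-byte form → C9 A9.
U+386D: 3-byte form → E3 A1 AD.
U+AC356: 4-byte form → F2 AC 8D 96.
U+250A: 3-byte form → E2 94 8A.
U+2213: 3-byte form → E2 88 93.
U+D745: 3-byte form → ED 9D 85.
U+0068: 1-byte form → 68.
Concatenated (19 bytes): C9 A9 E3 A1 AD F2 AC 8D 96 E2 94 8A E2 88 93 ED 9D 85 68.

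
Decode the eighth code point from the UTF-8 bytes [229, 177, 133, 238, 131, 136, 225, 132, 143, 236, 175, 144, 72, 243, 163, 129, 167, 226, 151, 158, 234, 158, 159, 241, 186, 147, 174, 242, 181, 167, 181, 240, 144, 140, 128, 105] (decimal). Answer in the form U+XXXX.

U+A79F

Offset 0: leading byte 0xE5 = 11100101 → 3-byte char #1 = E5 B1 85.
Offset 3: leading byte 0xEE = 11101110 → 3-byte char #2 = EE 83 88.
Offset 6: leading byte 0xE1 = 11100001 → 3-byte char #3 = E1 84 8F.
Offset 9: leading byte 0xEC = 11101100 → 3-byte char #4 = EC AF 90.
Offset 12: leading byte 0x48 = 01001000 → 1-byte char #5 = 48.
Offset 13: leading byte 0xF3 = 11110011 → 4-byte char #6 = F3 A3 81 A7.
Offset 17: leading byte 0xE2 = 11100010 → 3-byte char #7 = E2 97 9E.
Offset 20: leading byte 0xEA = 11101010 → 3-byte char #8 = EA 9E 9F.
Leading byte 0xEA = 11101010 matches 1110xxxx → 3-byte sequence.
Byte 1: 0xEA = 11101010, payload 1010 (4 bits).
Byte 2: 0x9E = 10011110 (10xxxxxx ✓), payload 011110.
Byte 3: 0x9F = 10011111 (10xxxxxx ✓), payload 011111.
Concatenate: 1010011110011111 = 0xA79F (16 bits → U+A79F).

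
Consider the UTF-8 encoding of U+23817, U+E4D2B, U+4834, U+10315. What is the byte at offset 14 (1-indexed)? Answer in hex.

0x8C

1-indexed offset 14 is 0-indexed offset 13.
U+23817 → 4-byte form F0 A3 A0 97 at offsets 0–3.
U+E4D2B → 4-byte form F3 A4 B4 AB at offsets 4–7.
U+4834 → 3-byte form E4 A0 B4 at offsets 8–10.
U+10315 → 4-byte form F0 90 8C 95 at offsets 11–14.
Offset 13 falls in char 4's range; it's byte 3 of F0 90 8C 95 = 0x8C.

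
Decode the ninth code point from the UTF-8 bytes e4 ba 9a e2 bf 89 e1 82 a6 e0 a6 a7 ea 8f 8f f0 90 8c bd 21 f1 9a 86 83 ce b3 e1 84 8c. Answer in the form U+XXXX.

Offset 0: leading byte 0xE4 = 11100100 → 3-byte char #1 = E4 BA 9A.
Offset 3: leading byte 0xE2 = 11100010 → 3-byte char #2 = E2 BF 89.
Offset 6: leading byte 0xE1 = 11100001 → 3-byte char #3 = E1 82 A6.
Offset 9: leading byte 0xE0 = 11100000 → 3-byte char #4 = E0 A6 A7.
Offset 12: leading byte 0xEA = 11101010 → 3-byte char #5 = EA 8F 8F.
Offset 15: leading byte 0xF0 = 11110000 → 4-byte char #6 = F0 90 8C BD.
Offset 19: leading byte 0x21 = 00100001 → 1-byte char #7 = 21.
Offset 20: leading byte 0xF1 = 11110001 → 4-byte char #8 = F1 9A 86 83.
Offset 24: leading byte 0xCE = 11001110 → 2-byte char #9 = CE B3.
Leading byte 0xCE = 11001110 matches 110xxxxx → 2-byte sequence.
Byte 1: 0xCE = 11001110, payload 01110 (5 bits).
Byte 2: 0xB3 = 10110011 (10xxxxxx ✓), payload 110011.
Concatenate: 01110110011 = 0x3B3 (11 bits → U+03B3).

U+03B3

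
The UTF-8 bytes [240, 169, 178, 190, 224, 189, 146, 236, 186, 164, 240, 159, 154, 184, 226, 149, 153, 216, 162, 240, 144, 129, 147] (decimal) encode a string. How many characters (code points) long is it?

Byte at offset 0: 0xF0 = 11110000 → 4-byte char (#1). Advance 4.
Byte at offset 4: 0xE0 = 11100000 → 3-byte char (#2). Advance 3.
Byte at offset 7: 0xEC = 11101100 → 3-byte char (#3). Advance 3.
Byte at offset 10: 0xF0 = 11110000 → 4-byte char (#4). Advance 4.
Byte at offset 14: 0xE2 = 11100010 → 3-byte char (#5). Advance 3.
Byte at offset 17: 0xD8 = 11011000 → 2-byte char (#6). Advance 2.
Byte at offset 19: 0xF0 = 11110000 → 4-byte char (#7). Advance 4.
Reached end at offset 23 after 7 code points.

7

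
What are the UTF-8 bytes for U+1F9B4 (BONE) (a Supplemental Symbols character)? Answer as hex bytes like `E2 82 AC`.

F0 9F A6 B4

U+1F9B4 = 0x1F9B4 = 129460 decimal. In range U+10000–U+10FFFF → 4-byte form: 11110xxx 10xxxxxx 10xxxxxx 10xxxxxx.
Binary (21 bits): 000011111100110110100.
Split 3+6+6+6: 000 | 011111 | 100110 | 110100.
Byte 1: 11110000 = 0xF0.
Byte 2: 10011111 = 0x9F.
Byte 3: 10100110 = 0xA6.
Byte 4: 10110100 = 0xB4.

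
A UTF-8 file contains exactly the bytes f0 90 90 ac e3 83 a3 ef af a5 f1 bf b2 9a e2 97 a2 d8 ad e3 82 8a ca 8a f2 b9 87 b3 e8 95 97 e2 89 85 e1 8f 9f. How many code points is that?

Byte at offset 0: 0xF0 = 11110000 → 4-byte char (#1). Advance 4.
Byte at offset 4: 0xE3 = 11100011 → 3-byte char (#2). Advance 3.
Byte at offset 7: 0xEF = 11101111 → 3-byte char (#3). Advance 3.
Byte at offset 10: 0xF1 = 11110001 → 4-byte char (#4). Advance 4.
Byte at offset 14: 0xE2 = 11100010 → 3-byte char (#5). Advance 3.
Byte at offset 17: 0xD8 = 11011000 → 2-byte char (#6). Advance 2.
Byte at offset 19: 0xE3 = 11100011 → 3-byte char (#7). Advance 3.
Byte at offset 22: 0xCA = 11001010 → 2-byte char (#8). Advance 2.
Byte at offset 24: 0xF2 = 11110010 → 4-byte char (#9). Advance 4.
Byte at offset 28: 0xE8 = 11101000 → 3-byte char (#10). Advance 3.
Byte at offset 31: 0xE2 = 11100010 → 3-byte char (#11). Advance 3.
Byte at offset 34: 0xE1 = 11100001 → 3-byte char (#12). Advance 3.
Reached end at offset 37 after 12 code points.

12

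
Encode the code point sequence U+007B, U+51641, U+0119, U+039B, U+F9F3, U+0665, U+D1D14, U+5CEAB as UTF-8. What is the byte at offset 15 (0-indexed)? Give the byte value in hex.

0x91

U+007B → 1-byte form 7B at offsets 0–0.
U+51641 → 4-byte form F1 91 99 81 at offsets 1–4.
U+0119 → 2-byte form C4 99 at offsets 5–6.
U+039B → 2-byte form CE 9B at offsets 7–8.
U+F9F3 → 3-byte form EF A7 B3 at offsets 9–11.
U+0665 → 2-byte form D9 A5 at offsets 12–13.
U+D1D14 → 4-byte form F3 91 B4 94 at offsets 14–17.
Offset 15 falls in char 7's range; it's byte 2 of F3 91 B4 94 = 0x91.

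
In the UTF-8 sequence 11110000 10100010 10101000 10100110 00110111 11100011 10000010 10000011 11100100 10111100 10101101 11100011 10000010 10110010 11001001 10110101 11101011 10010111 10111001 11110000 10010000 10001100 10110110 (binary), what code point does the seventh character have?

Offset 0: leading byte 0xF0 = 11110000 → 4-byte char #1 = F0 A2 A8 A6.
Offset 4: leading byte 0x37 = 00110111 → 1-byte char #2 = 37.
Offset 5: leading byte 0xE3 = 11100011 → 3-byte char #3 = E3 82 83.
Offset 8: leading byte 0xE4 = 11100100 → 3-byte char #4 = E4 BC AD.
Offset 11: leading byte 0xE3 = 11100011 → 3-byte char #5 = E3 82 B2.
Offset 14: leading byte 0xC9 = 11001001 → 2-byte char #6 = C9 B5.
Offset 16: leading byte 0xEB = 11101011 → 3-byte char #7 = EB 97 B9.
Leading byte 0xEB = 11101011 matches 1110xxxx → 3-byte sequence.
Byte 1: 0xEB = 11101011, payload 1011 (4 bits).
Byte 2: 0x97 = 10010111 (10xxxxxx ✓), payload 010111.
Byte 3: 0xB9 = 10111001 (10xxxxxx ✓), payload 111001.
Concatenate: 1011010111111001 = 0xB5F9 (16 bits → U+B5F9).

U+B5F9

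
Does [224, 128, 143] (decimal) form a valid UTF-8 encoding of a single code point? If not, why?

invalid (overlong encoding)

Leading byte 0xE0 = 11100000 → 3-byte form.
Continuation bytes all match 10xxxxxx. Payload decodes to 0xF.
But 0xF < 0x800, the minimum for a 3-byte sequence — this is an overlong encoding.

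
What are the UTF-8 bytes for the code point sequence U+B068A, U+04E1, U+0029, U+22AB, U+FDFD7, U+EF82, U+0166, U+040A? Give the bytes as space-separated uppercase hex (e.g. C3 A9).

U+B068A: 4-byte form → F2 B0 9A 8A.
U+04E1: 2-byte form → D3 A1.
U+0029: 1-byte form → 29.
U+22AB: 3-byte form → E2 8A AB.
U+FDFD7: 4-byte form → F3 BD BF 97.
U+EF82: 3-byte form → EE BE 82.
U+0166: 2-byte form → C5 A6.
U+040A: 2-byte form → D0 8A.
Concatenated (21 bytes): F2 B0 9A 8A D3 A1 29 E2 8A AB F3 BD BF 97 EE BE 82 C5 A6 D0 8A.

F2 B0 9A 8A D3 A1 29 E2 8A AB F3 BD BF 97 EE BE 82 C5 A6 D0 8A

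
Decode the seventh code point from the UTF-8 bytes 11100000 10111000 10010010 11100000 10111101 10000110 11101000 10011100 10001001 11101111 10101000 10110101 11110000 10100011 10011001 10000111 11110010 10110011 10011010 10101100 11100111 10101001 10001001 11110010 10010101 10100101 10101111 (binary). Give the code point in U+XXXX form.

Offset 0: leading byte 0xE0 = 11100000 → 3-byte char #1 = E0 B8 92.
Offset 3: leading byte 0xE0 = 11100000 → 3-byte char #2 = E0 BD 86.
Offset 6: leading byte 0xE8 = 11101000 → 3-byte char #3 = E8 9C 89.
Offset 9: leading byte 0xEF = 11101111 → 3-byte char #4 = EF A8 B5.
Offset 12: leading byte 0xF0 = 11110000 → 4-byte char #5 = F0 A3 99 87.
Offset 16: leading byte 0xF2 = 11110010 → 4-byte char #6 = F2 B3 9A AC.
Offset 20: leading byte 0xE7 = 11100111 → 3-byte char #7 = E7 A9 89.
Leading byte 0xE7 = 11100111 matches 1110xxxx → 3-byte sequence.
Byte 1: 0xE7 = 11100111, payload 0111 (4 bits).
Byte 2: 0xA9 = 10101001 (10xxxxxx ✓), payload 101001.
Byte 3: 0x89 = 10001001 (10xxxxxx ✓), payload 001001.
Concatenate: 0111101001001001 = 0x7A49 (16 bits → U+7A49).

U+7A49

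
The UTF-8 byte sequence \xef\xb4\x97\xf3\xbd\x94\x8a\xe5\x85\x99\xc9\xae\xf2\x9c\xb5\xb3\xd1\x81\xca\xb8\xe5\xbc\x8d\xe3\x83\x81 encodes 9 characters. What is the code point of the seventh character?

Offset 0: leading byte 0xEF = 11101111 → 3-byte char #1 = EF B4 97.
Offset 3: leading byte 0xF3 = 11110011 → 4-byte char #2 = F3 BD 94 8A.
Offset 7: leading byte 0xE5 = 11100101 → 3-byte char #3 = E5 85 99.
Offset 10: leading byte 0xC9 = 11001001 → 2-byte char #4 = C9 AE.
Offset 12: leading byte 0xF2 = 11110010 → 4-byte char #5 = F2 9C B5 B3.
Offset 16: leading byte 0xD1 = 11010001 → 2-byte char #6 = D1 81.
Offset 18: leading byte 0xCA = 11001010 → 2-byte char #7 = CA B8.
Leading byte 0xCA = 11001010 matches 110xxxxx → 2-byte sequence.
Byte 1: 0xCA = 11001010, payload 01010 (5 bits).
Byte 2: 0xB8 = 10111000 (10xxxxxx ✓), payload 111000.
Concatenate: 01010111000 = 0x2B8 (11 bits → U+02B8).

U+02B8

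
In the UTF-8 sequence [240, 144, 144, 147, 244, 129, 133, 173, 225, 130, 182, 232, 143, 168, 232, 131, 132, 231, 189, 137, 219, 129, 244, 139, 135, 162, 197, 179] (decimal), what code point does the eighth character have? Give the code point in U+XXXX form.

Offset 0: leading byte 0xF0 = 11110000 → 4-byte char #1 = F0 90 90 93.
Offset 4: leading byte 0xF4 = 11110100 → 4-byte char #2 = F4 81 85 AD.
Offset 8: leading byte 0xE1 = 11100001 → 3-byte char #3 = E1 82 B6.
Offset 11: leading byte 0xE8 = 11101000 → 3-byte char #4 = E8 8F A8.
Offset 14: leading byte 0xE8 = 11101000 → 3-byte char #5 = E8 83 84.
Offset 17: leading byte 0xE7 = 11100111 → 3-byte char #6 = E7 BD 89.
Offset 20: leading byte 0xDB = 11011011 → 2-byte char #7 = DB 81.
Offset 22: leading byte 0xF4 = 11110100 → 4-byte char #8 = F4 8B 87 A2.
Leading byte 0xF4 = 11110100 matches 11110xxx → 4-byte sequence.
Byte 1: 0xF4 = 11110100, payload 100 (3 bits).
Byte 2: 0x8B = 10001011 (10xxxxxx ✓), payload 001011.
Byte 3: 0x87 = 10000111 (10xxxxxx ✓), payload 000111.
Byte 4: 0xA2 = 10100010 (10xxxxxx ✓), payload 100010.
Concatenate: 100001011000111100010 = 0x10B1E2 (21 bits → U+10B1E2).

U+10B1E2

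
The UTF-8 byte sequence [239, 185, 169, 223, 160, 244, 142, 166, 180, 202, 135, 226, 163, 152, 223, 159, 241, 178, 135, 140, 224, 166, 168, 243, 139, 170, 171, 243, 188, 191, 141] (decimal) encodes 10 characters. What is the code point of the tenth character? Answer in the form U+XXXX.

Offset 0: leading byte 0xEF = 11101111 → 3-byte char #1 = EF B9 A9.
Offset 3: leading byte 0xDF = 11011111 → 2-byte char #2 = DF A0.
Offset 5: leading byte 0xF4 = 11110100 → 4-byte char #3 = F4 8E A6 B4.
Offset 9: leading byte 0xCA = 11001010 → 2-byte char #4 = CA 87.
Offset 11: leading byte 0xE2 = 11100010 → 3-byte char #5 = E2 A3 98.
Offset 14: leading byte 0xDF = 11011111 → 2-byte char #6 = DF 9F.
Offset 16: leading byte 0xF1 = 11110001 → 4-byte char #7 = F1 B2 87 8C.
Offset 20: leading byte 0xE0 = 11100000 → 3-byte char #8 = E0 A6 A8.
Offset 23: leading byte 0xF3 = 11110011 → 4-byte char #9 = F3 8B AA AB.
Offset 27: leading byte 0xF3 = 11110011 → 4-byte char #10 = F3 BC BF 8D.
Leading byte 0xF3 = 11110011 matches 11110xxx → 4-byte sequence.
Byte 1: 0xF3 = 11110011, payload 011 (3 bits).
Byte 2: 0xBC = 10111100 (10xxxxxx ✓), payload 111100.
Byte 3: 0xBF = 10111111 (10xxxxxx ✓), payload 111111.
Byte 4: 0x8D = 10001101 (10xxxxxx ✓), payload 001101.
Concatenate: 011111100111111001101 = 0xFCFCD (21 bits → U+FCFCD).

U+FCFCD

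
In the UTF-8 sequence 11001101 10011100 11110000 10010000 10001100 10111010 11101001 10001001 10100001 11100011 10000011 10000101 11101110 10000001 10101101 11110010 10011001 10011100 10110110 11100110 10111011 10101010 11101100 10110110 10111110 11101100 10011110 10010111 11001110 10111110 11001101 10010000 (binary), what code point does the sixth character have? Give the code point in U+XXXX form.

U+99736

Offset 0: leading byte 0xCD = 11001101 → 2-byte char #1 = CD 9C.
Offset 2: leading byte 0xF0 = 11110000 → 4-byte char #2 = F0 90 8C BA.
Offset 6: leading byte 0xE9 = 11101001 → 3-byte char #3 = E9 89 A1.
Offset 9: leading byte 0xE3 = 11100011 → 3-byte char #4 = E3 83 85.
Offset 12: leading byte 0xEE = 11101110 → 3-byte char #5 = EE 81 AD.
Offset 15: leading byte 0xF2 = 11110010 → 4-byte char #6 = F2 99 9C B6.
Leading byte 0xF2 = 11110010 matches 11110xxx → 4-byte sequence.
Byte 1: 0xF2 = 11110010, payload 010 (3 bits).
Byte 2: 0x99 = 10011001 (10xxxxxx ✓), payload 011001.
Byte 3: 0x9C = 10011100 (10xxxxxx ✓), payload 011100.
Byte 4: 0xB6 = 10110110 (10xxxxxx ✓), payload 110110.
Concatenate: 010011001011100110110 = 0x99736 (21 bits → U+99736).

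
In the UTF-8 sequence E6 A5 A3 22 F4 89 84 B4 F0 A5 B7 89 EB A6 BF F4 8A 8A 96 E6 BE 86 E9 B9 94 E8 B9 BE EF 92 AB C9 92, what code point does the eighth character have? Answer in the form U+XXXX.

U+9E54

Offset 0: leading byte 0xE6 = 11100110 → 3-byte char #1 = E6 A5 A3.
Offset 3: leading byte 0x22 = 00100010 → 1-byte char #2 = 22.
Offset 4: leading byte 0xF4 = 11110100 → 4-byte char #3 = F4 89 84 B4.
Offset 8: leading byte 0xF0 = 11110000 → 4-byte char #4 = F0 A5 B7 89.
Offset 12: leading byte 0xEB = 11101011 → 3-byte char #5 = EB A6 BF.
Offset 15: leading byte 0xF4 = 11110100 → 4-byte char #6 = F4 8A 8A 96.
Offset 19: leading byte 0xE6 = 11100110 → 3-byte char #7 = E6 BE 86.
Offset 22: leading byte 0xE9 = 11101001 → 3-byte char #8 = E9 B9 94.
Leading byte 0xE9 = 11101001 matches 1110xxxx → 3-byte sequence.
Byte 1: 0xE9 = 11101001, payload 1001 (4 bits).
Byte 2: 0xB9 = 10111001 (10xxxxxx ✓), payload 111001.
Byte 3: 0x94 = 10010100 (10xxxxxx ✓), payload 010100.
Concatenate: 1001111001010100 = 0x9E54 (16 bits → U+9E54).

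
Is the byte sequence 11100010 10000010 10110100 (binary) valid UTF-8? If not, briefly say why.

Leading byte 0xE2 = 11100010 → 3-byte form.
Continuation bytes 0x82=10000010, 0xB4=10110100 all match 10xxxxxx.
Decoded value 0x20B4 is ≥ 0x800 (shortest form) and not a surrogate.

valid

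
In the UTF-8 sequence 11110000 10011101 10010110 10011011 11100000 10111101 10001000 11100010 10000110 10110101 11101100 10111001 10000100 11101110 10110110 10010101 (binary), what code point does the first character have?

Offset 0: leading byte 0xF0 = 11110000 → 4-byte char #1 = F0 9D 96 9B.
Leading byte 0xF0 = 11110000 matches 11110xxx → 4-byte sequence.
Byte 1: 0xF0 = 11110000, payload 000 (3 bits).
Byte 2: 0x9D = 10011101 (10xxxxxx ✓), payload 011101.
Byte 3: 0x96 = 10010110 (10xxxxxx ✓), payload 010110.
Byte 4: 0x9B = 10011011 (10xxxxxx ✓), payload 011011.
Concatenate: 000011101010110011011 = 0x1D59B (21 bits → U+1D59B).

U+1D59B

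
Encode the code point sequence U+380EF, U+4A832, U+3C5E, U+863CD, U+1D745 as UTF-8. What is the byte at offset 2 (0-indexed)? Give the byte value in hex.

0x83

U+380EF → 4-byte form F0 B8 83 AF at offsets 0–3.
Offset 2 falls in char 1's range; it's byte 3 of F0 B8 83 AF = 0x83.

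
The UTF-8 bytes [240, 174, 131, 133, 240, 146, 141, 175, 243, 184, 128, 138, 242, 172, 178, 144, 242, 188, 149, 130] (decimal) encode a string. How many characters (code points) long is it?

5

Byte at offset 0: 0xF0 = 11110000 → 4-byte char (#1). Advance 4.
Byte at offset 4: 0xF0 = 11110000 → 4-byte char (#2). Advance 4.
Byte at offset 8: 0xF3 = 11110011 → 4-byte char (#3). Advance 4.
Byte at offset 12: 0xF2 = 11110010 → 4-byte char (#4). Advance 4.
Byte at offset 16: 0xF2 = 11110010 → 4-byte char (#5). Advance 4.
Reached end at offset 20 after 5 code points.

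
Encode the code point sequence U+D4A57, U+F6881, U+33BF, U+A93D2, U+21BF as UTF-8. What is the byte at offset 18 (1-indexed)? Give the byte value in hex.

0xBF

1-indexed offset 18 is 0-indexed offset 17.
U+D4A57 → 4-byte form F3 94 A9 97 at offsets 0–3.
U+F6881 → 4-byte form F3 B6 A2 81 at offsets 4–7.
U+33BF → 3-byte form E3 8E BF at offsets 8–10.
U+A93D2 → 4-byte form F2 A9 8F 92 at offsets 11–14.
U+21BF → 3-byte form E2 86 BF at offsets 15–17.
Offset 17 falls in char 5's range; it's byte 3 of E2 86 BF = 0xBF.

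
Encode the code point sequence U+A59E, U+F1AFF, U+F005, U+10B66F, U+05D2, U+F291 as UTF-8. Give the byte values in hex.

U+A59E: 3-byte form → EA 96 9E.
U+F1AFF: 4-byte form → F3 B1 AB BF.
U+F005: 3-byte form → EF 80 85.
U+10B66F: 4-byte form → F4 8B 99 AF.
U+05D2: 2-byte form → D7 92.
U+F291: 3-byte form → EF 8A 91.
Concatenated (19 bytes): EA 96 9E F3 B1 AB BF EF 80 85 F4 8B 99 AF D7 92 EF 8A 91.

EA 96 9E F3 B1 AB BF EF 80 85 F4 8B 99 AF D7 92 EF 8A 91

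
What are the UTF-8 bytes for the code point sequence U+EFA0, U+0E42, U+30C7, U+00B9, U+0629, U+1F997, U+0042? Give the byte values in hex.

EE BE A0 E0 B9 82 E3 83 87 C2 B9 D8 A9 F0 9F A6 97 42

U+EFA0: 3-byte form → EE BE A0.
U+0E42: 3-byte form → E0 B9 82.
U+30C7: 3-byte form → E3 83 87.
U+00B9: 2-byte form → C2 B9.
U+0629: 2-byte form → D8 A9.
U+1F997: 4-byte form → F0 9F A6 97.
U+0042: 1-byte form → 42.
Concatenated (18 bytes): EE BE A0 E0 B9 82 E3 83 87 C2 B9 D8 A9 F0 9F A6 97 42.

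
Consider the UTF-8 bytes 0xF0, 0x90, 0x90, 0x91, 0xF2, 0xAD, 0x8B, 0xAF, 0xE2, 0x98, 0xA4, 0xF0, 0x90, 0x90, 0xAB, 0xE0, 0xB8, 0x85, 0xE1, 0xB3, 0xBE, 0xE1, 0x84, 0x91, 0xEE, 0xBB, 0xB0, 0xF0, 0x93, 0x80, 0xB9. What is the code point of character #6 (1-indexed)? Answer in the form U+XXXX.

U+1CFE

Offset 0: leading byte 0xF0 = 11110000 → 4-byte char #1 = F0 90 90 91.
Offset 4: leading byte 0xF2 = 11110010 → 4-byte char #2 = F2 AD 8B AF.
Offset 8: leading byte 0xE2 = 11100010 → 3-byte char #3 = E2 98 A4.
Offset 11: leading byte 0xF0 = 11110000 → 4-byte char #4 = F0 90 90 AB.
Offset 15: leading byte 0xE0 = 11100000 → 3-byte char #5 = E0 B8 85.
Offset 18: leading byte 0xE1 = 11100001 → 3-byte char #6 = E1 B3 BE.
Leading byte 0xE1 = 11100001 matches 1110xxxx → 3-byte sequence.
Byte 1: 0xE1 = 11100001, payload 0001 (4 bits).
Byte 2: 0xB3 = 10110011 (10xxxxxx ✓), payload 110011.
Byte 3: 0xBE = 10111110 (10xxxxxx ✓), payload 111110.
Concatenate: 0001110011111110 = 0x1CFE (16 bits → U+1CFE).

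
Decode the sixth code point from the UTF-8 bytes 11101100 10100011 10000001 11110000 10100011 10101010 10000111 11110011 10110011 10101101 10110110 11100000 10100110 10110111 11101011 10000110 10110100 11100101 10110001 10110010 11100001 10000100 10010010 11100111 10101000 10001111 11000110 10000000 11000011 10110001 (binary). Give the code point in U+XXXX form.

Offset 0: leading byte 0xEC = 11101100 → 3-byte char #1 = EC A3 81.
Offset 3: leading byte 0xF0 = 11110000 → 4-byte char #2 = F0 A3 AA 87.
Offset 7: leading byte 0xF3 = 11110011 → 4-byte char #3 = F3 B3 AD B6.
Offset 11: leading byte 0xE0 = 11100000 → 3-byte char #4 = E0 A6 B7.
Offset 14: leading byte 0xEB = 11101011 → 3-byte char #5 = EB 86 B4.
Offset 17: leading byte 0xE5 = 11100101 → 3-byte char #6 = E5 B1 B2.
Leading byte 0xE5 = 11100101 matches 1110xxxx → 3-byte sequence.
Byte 1: 0xE5 = 11100101, payload 0101 (4 bits).
Byte 2: 0xB1 = 10110001 (10xxxxxx ✓), payload 110001.
Byte 3: 0xB2 = 10110010 (10xxxxxx ✓), payload 110010.
Concatenate: 0101110001110010 = 0x5C72 (16 bits → U+5C72).

U+5C72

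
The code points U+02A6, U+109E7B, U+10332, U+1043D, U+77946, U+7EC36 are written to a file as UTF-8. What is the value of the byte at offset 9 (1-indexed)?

0x8C

1-indexed offset 9 is 0-indexed offset 8.
U+02A6 → 2-byte form CA A6 at offsets 0–1.
U+109E7B → 4-byte form F4 89 B9 BB at offsets 2–5.
U+10332 → 4-byte form F0 90 8C B2 at offsets 6–9.
Offset 8 falls in char 3's range; it's byte 3 of F0 90 8C B2 = 0x8C.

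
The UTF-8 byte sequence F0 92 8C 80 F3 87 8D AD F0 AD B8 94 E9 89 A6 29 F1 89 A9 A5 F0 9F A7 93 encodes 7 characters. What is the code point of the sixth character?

U+49A65

Offset 0: leading byte 0xF0 = 11110000 → 4-byte char #1 = F0 92 8C 80.
Offset 4: leading byte 0xF3 = 11110011 → 4-byte char #2 = F3 87 8D AD.
Offset 8: leading byte 0xF0 = 11110000 → 4-byte char #3 = F0 AD B8 94.
Offset 12: leading byte 0xE9 = 11101001 → 3-byte char #4 = E9 89 A6.
Offset 15: leading byte 0x29 = 00101001 → 1-byte char #5 = 29.
Offset 16: leading byte 0xF1 = 11110001 → 4-byte char #6 = F1 89 A9 A5.
Leading byte 0xF1 = 11110001 matches 11110xxx → 4-byte sequence.
Byte 1: 0xF1 = 11110001, payload 001 (3 bits).
Byte 2: 0x89 = 10001001 (10xxxxxx ✓), payload 001001.
Byte 3: 0xA9 = 10101001 (10xxxxxx ✓), payload 101001.
Byte 4: 0xA5 = 10100101 (10xxxxxx ✓), payload 100101.
Concatenate: 001001001101001100101 = 0x49A65 (21 bits → U+49A65).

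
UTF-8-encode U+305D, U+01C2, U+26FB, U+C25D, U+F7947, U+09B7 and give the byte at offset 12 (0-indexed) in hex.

U+305D → 3-byte form E3 81 9D at offsets 0–2.
U+01C2 → 2-byte form C7 82 at offsets 3–4.
U+26FB → 3-byte form E2 9B BB at offsets 5–7.
U+C25D → 3-byte form EC 89 9D at offsets 8–10.
U+F7947 → 4-byte form F3 B7 A5 87 at offsets 11–14.
Offset 12 falls in char 5's range; it's byte 2 of F3 B7 A5 87 = 0xB7.

0xB7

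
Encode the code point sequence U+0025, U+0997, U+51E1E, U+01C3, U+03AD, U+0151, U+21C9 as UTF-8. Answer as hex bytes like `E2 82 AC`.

25 E0 A6 97 F1 91 B8 9E C7 83 CE AD C5 91 E2 87 89

U+0025: 1-byte form → 25.
U+0997: 3-byte form → E0 A6 97.
U+51E1E: 4-byte form → F1 91 B8 9E.
U+01C3: 2-byte form → C7 83.
U+03AD: 2-byte form → CE AD.
U+0151: 2-byte form → C5 91.
U+21C9: 3-byte form → E2 87 89.
Concatenated (17 bytes): 25 E0 A6 97 F1 91 B8 9E C7 83 CE AD C5 91 E2 87 89.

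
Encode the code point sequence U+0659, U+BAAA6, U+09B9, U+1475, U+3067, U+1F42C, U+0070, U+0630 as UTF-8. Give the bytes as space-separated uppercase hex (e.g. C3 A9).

D9 99 F2 BA AA A6 E0 A6 B9 E1 91 B5 E3 81 A7 F0 9F 90 AC 70 D8 B0

U+0659: 2-byte form → D9 99.
U+BAAA6: 4-byte form → F2 BA AA A6.
U+09B9: 3-byte form → E0 A6 B9.
U+1475: 3-byte form → E1 91 B5.
U+3067: 3-byte form → E3 81 A7.
U+1F42C: 4-byte form → F0 9F 90 AC.
U+0070: 1-byte form → 70.
U+0630: 2-byte form → D8 B0.
Concatenated (22 bytes): D9 99 F2 BA AA A6 E0 A6 B9 E1 91 B5 E3 81 A7 F0 9F 90 AC 70 D8 B0.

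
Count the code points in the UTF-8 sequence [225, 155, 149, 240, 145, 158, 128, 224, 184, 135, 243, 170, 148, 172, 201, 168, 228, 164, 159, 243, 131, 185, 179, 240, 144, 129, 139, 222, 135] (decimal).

Byte at offset 0: 0xE1 = 11100001 → 3-byte char (#1). Advance 3.
Byte at offset 3: 0xF0 = 11110000 → 4-byte char (#2). Advance 4.
Byte at offset 7: 0xE0 = 11100000 → 3-byte char (#3). Advance 3.
Byte at offset 10: 0xF3 = 11110011 → 4-byte char (#4). Advance 4.
Byte at offset 14: 0xC9 = 11001001 → 2-byte char (#5). Advance 2.
Byte at offset 16: 0xE4 = 11100100 → 3-byte char (#6). Advance 3.
Byte at offset 19: 0xF3 = 11110011 → 4-byte char (#7). Advance 4.
Byte at offset 23: 0xF0 = 11110000 → 4-byte char (#8). Advance 4.
Byte at offset 27: 0xDE = 11011110 → 2-byte char (#9). Advance 2.
Reached end at offset 29 after 9 code points.

9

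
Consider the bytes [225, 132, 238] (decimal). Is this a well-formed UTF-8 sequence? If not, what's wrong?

invalid (non-continuation byte where continuation expected)

Leading byte 0xE1 = 11100001 → 3-byte form.
Byte 3 is 0xEE = 11101110, which is not 10xxxxxx — expected a continuation byte.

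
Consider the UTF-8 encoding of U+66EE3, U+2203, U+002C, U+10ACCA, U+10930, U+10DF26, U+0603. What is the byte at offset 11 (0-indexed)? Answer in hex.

0x8A

U+66EE3 → 4-byte form F1 A6 BB A3 at offsets 0–3.
U+2203 → 3-byte form E2 88 83 at offsets 4–6.
U+002C → 1-byte form 2C at offsets 7–7.
U+10ACCA → 4-byte form F4 8A B3 8A at offsets 8–11.
Offset 11 falls in char 4's range; it's byte 4 of F4 8A B3 8A = 0x8A.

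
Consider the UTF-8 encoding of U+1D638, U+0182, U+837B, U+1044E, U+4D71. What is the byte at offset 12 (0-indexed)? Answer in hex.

U+1D638 → 4-byte form F0 9D 98 B8 at offsets 0–3.
U+0182 → 2-byte form C6 82 at offsets 4–5.
U+837B → 3-byte form E8 8D BB at offsets 6–8.
U+1044E → 4-byte form F0 90 91 8E at offsets 9–12.
Offset 12 falls in char 4's range; it's byte 4 of F0 90 91 8E = 0x8E.

0x8E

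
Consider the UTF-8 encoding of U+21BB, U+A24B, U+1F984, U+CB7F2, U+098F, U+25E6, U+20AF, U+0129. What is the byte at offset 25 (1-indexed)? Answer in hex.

1-indexed offset 25 is 0-indexed offset 24.
U+21BB → 3-byte form E2 86 BB at offsets 0–2.
U+A24B → 3-byte form EA 89 8B at offsets 3–5.
U+1F984 → 4-byte form F0 9F A6 84 at offsets 6–9.
U+CB7F2 → 4-byte form F3 8B 9F B2 at offsets 10–13.
U+098F → 3-byte form E0 A6 8F at offsets 14–16.
U+25E6 → 3-byte form E2 97 A6 at offsets 17–19.
U+20AF → 3-byte form E2 82 AF at offsets 20–22.
U+0129 → 2-byte form C4 A9 at offsets 23–24.
Offset 24 falls in char 8's range; it's byte 2 of C4 A9 = 0xA9.

0xA9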